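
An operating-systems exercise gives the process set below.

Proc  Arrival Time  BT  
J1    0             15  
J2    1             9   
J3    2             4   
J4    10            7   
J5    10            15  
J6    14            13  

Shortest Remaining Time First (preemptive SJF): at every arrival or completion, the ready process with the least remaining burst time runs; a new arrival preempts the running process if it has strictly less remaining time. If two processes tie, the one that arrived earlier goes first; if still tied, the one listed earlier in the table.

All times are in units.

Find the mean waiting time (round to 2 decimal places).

14.33

Timeline: | J1 0-1 | J2 1-2 | J3 2-6 | J2 6-14 | J4 14-21 | J6 21-34 | J1 34-48 | J5 48-63 |
Completion: J1=48  J2=14  J3=6  J4=21  J5=63  J6=34
Turnaround (C−A): J1=48  J2=13  J3=4  J4=11  J5=53  J6=20
Waiting times: J1=33, J2=4, J3=0, J4=4, J5=38, J6=7
Average waiting = (33+4+0+4+38+7) / 6 = 86/6 = 14.33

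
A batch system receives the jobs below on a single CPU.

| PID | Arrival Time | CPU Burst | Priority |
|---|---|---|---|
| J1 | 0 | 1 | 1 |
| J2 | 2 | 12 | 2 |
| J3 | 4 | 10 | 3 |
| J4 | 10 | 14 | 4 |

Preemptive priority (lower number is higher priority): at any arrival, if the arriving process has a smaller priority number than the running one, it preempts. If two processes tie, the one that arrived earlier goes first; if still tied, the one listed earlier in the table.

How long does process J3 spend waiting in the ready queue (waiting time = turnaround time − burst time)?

Schedule: | J1 0-1 | idle 1-2 | J2 2-14 | J3 14-24 | J4 24-38 |
Completion: J1=1  J2=14  J3=24  J4=38
Waiting(J3) = turnaround − burst = 20 − 10 = 10

10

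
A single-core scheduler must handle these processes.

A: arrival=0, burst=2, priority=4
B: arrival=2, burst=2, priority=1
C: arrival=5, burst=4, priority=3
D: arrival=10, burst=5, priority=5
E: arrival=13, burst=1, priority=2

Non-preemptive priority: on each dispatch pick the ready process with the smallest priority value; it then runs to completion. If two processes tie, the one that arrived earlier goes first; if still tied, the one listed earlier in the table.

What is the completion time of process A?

2

Gantt: | A 0-2 | B 2-4 | idle 4-5 | C 5-9 | idle 9-10 | D 10-15 | E 15-16 |
Completion: A=2  B=4  C=9  D=15  E=16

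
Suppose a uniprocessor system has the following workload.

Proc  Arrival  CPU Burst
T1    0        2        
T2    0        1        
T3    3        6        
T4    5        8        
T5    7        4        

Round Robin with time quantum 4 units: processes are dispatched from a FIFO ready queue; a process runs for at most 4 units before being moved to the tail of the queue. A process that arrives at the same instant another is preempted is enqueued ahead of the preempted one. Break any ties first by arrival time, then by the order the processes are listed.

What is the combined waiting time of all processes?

22

Timeline: | T1 0-2 | T2 2-3 | T3 3-7 | T4 7-11 | T5 11-15 | T3 15-17 | T4 17-21 |
Completion: T1=2  T2=3  T3=17  T4=21  T5=15
Turnaround (C−A): T1=2  T2=3  T3=14  T4=16  T5=8
Waiting = turnaround − burst: T1=0, T2=2, T3=8, T4=8, T5=4
Total waiting = 0 + 2 + 8 + 8 + 4 = 22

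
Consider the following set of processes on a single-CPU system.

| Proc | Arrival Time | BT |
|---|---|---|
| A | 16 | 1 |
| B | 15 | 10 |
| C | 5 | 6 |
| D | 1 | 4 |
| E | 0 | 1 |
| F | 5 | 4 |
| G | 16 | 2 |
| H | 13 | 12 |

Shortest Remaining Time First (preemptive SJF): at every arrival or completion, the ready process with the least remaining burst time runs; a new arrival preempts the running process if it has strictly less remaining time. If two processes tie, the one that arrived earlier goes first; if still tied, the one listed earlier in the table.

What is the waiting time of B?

Timeline: | E 0-1 | D 1-5 | F 5-9 | C 9-15 | B 15-16 | A 16-17 | G 17-19 | B 19-28 | H 28-40 |
Completion: A=17  B=28  C=15  D=5  E=1  F=9  G=19  H=40
Waiting(B) = turnaround − burst = 13 − 10 = 3

3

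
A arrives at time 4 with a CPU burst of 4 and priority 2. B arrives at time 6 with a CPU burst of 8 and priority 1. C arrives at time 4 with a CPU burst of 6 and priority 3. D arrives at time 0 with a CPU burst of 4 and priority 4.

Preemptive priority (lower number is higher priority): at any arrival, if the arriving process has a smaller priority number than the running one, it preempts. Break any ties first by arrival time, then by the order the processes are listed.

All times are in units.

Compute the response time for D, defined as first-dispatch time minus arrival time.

0

Timeline: | D 0-4 | A 4-6 | B 6-14 | A 14-16 | C 16-22 |
Completion: A=16  B=14  C=22  D=4
Turnaround (C−A): A=12  B=8  C=18  D=4
Response(D) = first start − arrival = 0 − 0 = 0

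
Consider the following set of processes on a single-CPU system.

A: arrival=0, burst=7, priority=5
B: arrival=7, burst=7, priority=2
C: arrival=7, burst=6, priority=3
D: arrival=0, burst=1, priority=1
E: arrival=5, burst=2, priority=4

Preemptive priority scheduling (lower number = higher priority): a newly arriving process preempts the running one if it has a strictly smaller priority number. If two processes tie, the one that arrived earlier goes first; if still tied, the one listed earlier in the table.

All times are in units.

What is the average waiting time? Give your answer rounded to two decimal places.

4.60

Timeline: | D 0-1 | A 1-5 | E 5-7 | B 7-14 | C 14-20 | A 20-23 |
Completion: A=23  B=14  C=20  D=1  E=7
Turnaround (C−A): A=23  B=7  C=13  D=1  E=2
Waiting times: A=16, B=0, C=7, D=0, E=0
Average waiting = (16+0+7+0+0) / 5 = 23/5 = 4.60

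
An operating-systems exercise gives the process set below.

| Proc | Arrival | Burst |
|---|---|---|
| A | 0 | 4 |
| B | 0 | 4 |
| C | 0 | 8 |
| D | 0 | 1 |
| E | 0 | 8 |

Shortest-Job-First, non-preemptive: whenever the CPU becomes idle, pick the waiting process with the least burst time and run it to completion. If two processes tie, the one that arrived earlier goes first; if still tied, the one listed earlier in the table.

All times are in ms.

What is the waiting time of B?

Gantt: | D 0-1 | A 1-5 | B 5-9 | C 9-17 | E 17-25 |
Completion: A=5  B=9  C=17  D=1  E=25
Turnaround (C−A): A=5  B=9  C=17  D=1  E=25
Waiting(B) = turnaround − burst = 9 − 4 = 5

5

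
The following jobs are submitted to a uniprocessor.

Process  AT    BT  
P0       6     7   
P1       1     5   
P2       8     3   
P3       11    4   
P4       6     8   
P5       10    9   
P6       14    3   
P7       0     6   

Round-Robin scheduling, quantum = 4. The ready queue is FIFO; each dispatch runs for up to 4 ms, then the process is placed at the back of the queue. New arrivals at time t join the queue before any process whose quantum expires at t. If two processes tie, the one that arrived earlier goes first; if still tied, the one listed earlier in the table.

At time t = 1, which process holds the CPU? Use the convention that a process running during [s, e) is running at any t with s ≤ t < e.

P7

Timeline: | P7 0-4 | P1 4-8 | P7 8-10 | P0 10-14 | P4 14-18 | P2 18-21 | P1 21-22 | P5 22-26 | P3 26-30 | P6 30-33 | P0 33-36 | P4 36-40 | P5 40-45 |
Completion: P0=36  P1=22  P2=21  P3=30  P4=40  P5=45  P6=33  P7=10
Turnaround (C−A): P0=30  P1=21  P2=13  P3=19  P4=34  P5=35  P6=19  P7=10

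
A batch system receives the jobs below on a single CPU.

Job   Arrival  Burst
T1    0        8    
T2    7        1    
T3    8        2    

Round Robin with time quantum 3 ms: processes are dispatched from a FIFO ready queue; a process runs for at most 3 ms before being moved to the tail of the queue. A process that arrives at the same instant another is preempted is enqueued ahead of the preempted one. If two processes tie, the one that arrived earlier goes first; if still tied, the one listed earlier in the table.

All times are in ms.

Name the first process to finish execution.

T1

Schedule: | T1 0-8 | T2 8-9 | T3 9-11 |
Completion: T1=8  T2=9  T3=11
Turnaround (C−A): T1=8  T2=2  T3=3
Finish order: T1 → T2 → T3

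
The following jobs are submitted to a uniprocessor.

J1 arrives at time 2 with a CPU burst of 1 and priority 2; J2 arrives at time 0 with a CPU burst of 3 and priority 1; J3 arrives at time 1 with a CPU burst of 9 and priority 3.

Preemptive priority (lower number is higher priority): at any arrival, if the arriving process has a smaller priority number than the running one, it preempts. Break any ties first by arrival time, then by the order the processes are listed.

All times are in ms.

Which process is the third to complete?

Gantt: | J2 0-3 | J1 3-4 | J3 4-13 |
Completion: J1=4  J2=3  J3=13
Turnaround (C−A): J1=2  J2=3  J3=12
Finish order: J2 → J1 → J3

J3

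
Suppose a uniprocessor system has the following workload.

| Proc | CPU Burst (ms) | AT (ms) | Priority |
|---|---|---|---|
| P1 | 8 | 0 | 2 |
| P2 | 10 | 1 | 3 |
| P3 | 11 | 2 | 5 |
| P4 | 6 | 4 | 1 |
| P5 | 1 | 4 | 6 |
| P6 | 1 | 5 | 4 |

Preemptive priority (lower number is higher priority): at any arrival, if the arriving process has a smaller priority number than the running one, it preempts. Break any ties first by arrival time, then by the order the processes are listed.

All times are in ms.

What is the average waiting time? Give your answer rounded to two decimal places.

15.50

Timeline: | P1 0-4 | P4 4-10 | P1 10-14 | P2 14-24 | P6 24-25 | P3 25-36 | P5 36-37 |
Completion: P1=14  P2=24  P3=36  P4=10  P5=37  P6=25
Waiting times: P1=6, P2=13, P3=23, P4=0, P5=32, P6=19
Average waiting = (6+13+23+0+32+19) / 6 = 93/6 = 15.50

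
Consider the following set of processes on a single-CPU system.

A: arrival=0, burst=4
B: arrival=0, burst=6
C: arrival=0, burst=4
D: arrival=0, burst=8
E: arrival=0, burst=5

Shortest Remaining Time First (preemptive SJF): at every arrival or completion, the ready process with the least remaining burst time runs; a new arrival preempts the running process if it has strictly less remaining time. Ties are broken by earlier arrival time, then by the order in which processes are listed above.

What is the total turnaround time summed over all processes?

71

Timeline: | A 0-4 | C 4-8 | E 8-13 | B 13-19 | D 19-27 |
Completion: A=4  B=19  C=8  D=27  E=13
Turnaround = completion − arrival: A=4, B=19, C=8, D=27, E=13
Total turnaround = 4 + 19 + 8 + 27 + 13 = 71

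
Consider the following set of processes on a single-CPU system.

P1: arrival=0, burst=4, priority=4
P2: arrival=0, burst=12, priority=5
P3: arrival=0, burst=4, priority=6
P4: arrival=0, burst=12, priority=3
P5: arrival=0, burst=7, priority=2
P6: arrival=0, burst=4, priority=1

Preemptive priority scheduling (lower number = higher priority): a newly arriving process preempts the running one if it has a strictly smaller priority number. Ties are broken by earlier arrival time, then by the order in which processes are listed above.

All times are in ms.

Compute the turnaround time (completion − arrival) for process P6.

4

Schedule: | P6 0-4 | P5 4-11 | P4 11-23 | P1 23-27 | P2 27-39 | P3 39-43 |
Completion: P1=27  P2=39  P3=43  P4=23  P5=11  P6=4
Turnaround (C−A): P1=27  P2=39  P3=43  P4=23  P5=11  P6=4
Turnaround(P6) = completion − arrival = 4 − 0 = 4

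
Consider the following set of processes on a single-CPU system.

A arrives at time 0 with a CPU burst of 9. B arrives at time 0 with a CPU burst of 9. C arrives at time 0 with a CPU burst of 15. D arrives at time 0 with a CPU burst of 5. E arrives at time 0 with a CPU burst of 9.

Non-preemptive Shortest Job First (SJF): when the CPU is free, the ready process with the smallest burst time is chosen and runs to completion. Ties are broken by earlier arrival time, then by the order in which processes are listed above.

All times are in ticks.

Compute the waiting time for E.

Timeline: | D 0-5 | A 5-14 | B 14-23 | E 23-32 | C 32-47 |
Completion: A=14  B=23  C=47  D=5  E=32
Waiting(E) = turnaround − burst = 32 − 9 = 23

23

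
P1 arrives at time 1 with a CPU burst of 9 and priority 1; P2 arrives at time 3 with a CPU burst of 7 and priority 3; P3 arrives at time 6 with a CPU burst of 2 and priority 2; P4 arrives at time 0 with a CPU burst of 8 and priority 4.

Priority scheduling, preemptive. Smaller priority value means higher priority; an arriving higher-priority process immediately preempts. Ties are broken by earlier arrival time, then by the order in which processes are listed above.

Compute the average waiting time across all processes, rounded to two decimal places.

Schedule: | P4 0-1 | P1 1-10 | P3 10-12 | P2 12-19 | P4 19-26 |
Completion: P1=10  P2=19  P3=12  P4=26
Waiting times: P1=0, P2=9, P3=4, P4=18
Average waiting = (0+9+4+18) / 4 = 31/4 = 7.75

7.75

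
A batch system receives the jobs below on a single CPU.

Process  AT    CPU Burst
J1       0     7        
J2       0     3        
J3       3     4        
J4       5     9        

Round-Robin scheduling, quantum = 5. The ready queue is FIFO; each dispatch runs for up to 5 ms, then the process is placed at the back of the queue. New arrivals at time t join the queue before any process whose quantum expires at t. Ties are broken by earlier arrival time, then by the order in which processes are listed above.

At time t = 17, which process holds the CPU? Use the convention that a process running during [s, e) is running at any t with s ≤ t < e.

Timeline: | J1 0-5 | J2 5-8 | J3 8-12 | J4 12-17 | J1 17-19 | J4 19-23 |
Completion: J1=19  J2=8  J3=12  J4=23

J1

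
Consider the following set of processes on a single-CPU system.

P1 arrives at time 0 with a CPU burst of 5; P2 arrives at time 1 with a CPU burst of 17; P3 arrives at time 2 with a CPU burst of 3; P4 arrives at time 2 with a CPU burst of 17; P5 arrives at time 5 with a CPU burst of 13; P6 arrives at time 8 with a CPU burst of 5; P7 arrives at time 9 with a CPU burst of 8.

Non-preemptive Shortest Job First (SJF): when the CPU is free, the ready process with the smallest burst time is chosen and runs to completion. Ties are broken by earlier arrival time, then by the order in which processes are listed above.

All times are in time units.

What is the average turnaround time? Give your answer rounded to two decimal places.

24.71

Schedule: | P1 0-5 | P3 5-8 | P6 8-13 | P7 13-21 | P5 21-34 | P2 34-51 | P4 51-68 |
Completion: P1=5  P2=51  P3=8  P4=68  P5=34  P6=13  P7=21
Turnaround (C−A): P1=5  P2=50  P3=6  P4=66  P5=29  P6=5  P7=12
Turnaround times: P1=5, P2=50, P3=6, P4=66, P5=29, P6=5, P7=12
Average turnaround = (5+50+6+66+29+5+12) / 7 = 173/7 = 24.71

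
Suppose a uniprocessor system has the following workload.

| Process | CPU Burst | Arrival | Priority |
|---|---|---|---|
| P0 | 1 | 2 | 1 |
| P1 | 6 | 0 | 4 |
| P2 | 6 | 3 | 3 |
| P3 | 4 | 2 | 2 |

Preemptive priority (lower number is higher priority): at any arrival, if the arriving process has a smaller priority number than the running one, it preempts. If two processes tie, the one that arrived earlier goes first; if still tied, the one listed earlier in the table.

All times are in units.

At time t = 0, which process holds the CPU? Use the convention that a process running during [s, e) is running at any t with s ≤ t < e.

Timeline: | P1 0-2 | P0 2-3 | P3 3-7 | P2 7-13 | P1 13-17 |
Completion: P0=3  P1=17  P2=13  P3=7
Turnaround (C−A): P0=1  P1=17  P2=10  P3=5

P1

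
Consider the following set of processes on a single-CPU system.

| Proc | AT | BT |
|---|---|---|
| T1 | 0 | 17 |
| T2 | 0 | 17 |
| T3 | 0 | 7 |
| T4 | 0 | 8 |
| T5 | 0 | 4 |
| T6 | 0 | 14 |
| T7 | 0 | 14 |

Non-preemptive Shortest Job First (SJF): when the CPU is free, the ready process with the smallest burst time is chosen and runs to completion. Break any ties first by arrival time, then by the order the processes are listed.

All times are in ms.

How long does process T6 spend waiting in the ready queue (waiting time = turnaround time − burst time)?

19

Schedule: | T5 0-4 | T3 4-11 | T4 11-19 | T6 19-33 | T7 33-47 | T1 47-64 | T2 64-81 |
Completion: T1=64  T2=81  T3=11  T4=19  T5=4  T6=33  T7=47
Turnaround (C−A): T1=64  T2=81  T3=11  T4=19  T5=4  T6=33  T7=47
Waiting(T6) = turnaround − burst = 33 − 14 = 19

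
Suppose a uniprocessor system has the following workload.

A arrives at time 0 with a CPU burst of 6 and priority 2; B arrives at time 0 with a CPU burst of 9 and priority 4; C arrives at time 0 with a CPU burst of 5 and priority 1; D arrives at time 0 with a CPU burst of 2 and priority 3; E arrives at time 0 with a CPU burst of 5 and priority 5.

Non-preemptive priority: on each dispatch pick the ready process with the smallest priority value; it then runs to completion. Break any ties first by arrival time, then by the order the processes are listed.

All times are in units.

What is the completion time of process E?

Schedule: | C 0-5 | A 5-11 | D 11-13 | B 13-22 | E 22-27 |
Completion: A=11  B=22  C=5  D=13  E=27

27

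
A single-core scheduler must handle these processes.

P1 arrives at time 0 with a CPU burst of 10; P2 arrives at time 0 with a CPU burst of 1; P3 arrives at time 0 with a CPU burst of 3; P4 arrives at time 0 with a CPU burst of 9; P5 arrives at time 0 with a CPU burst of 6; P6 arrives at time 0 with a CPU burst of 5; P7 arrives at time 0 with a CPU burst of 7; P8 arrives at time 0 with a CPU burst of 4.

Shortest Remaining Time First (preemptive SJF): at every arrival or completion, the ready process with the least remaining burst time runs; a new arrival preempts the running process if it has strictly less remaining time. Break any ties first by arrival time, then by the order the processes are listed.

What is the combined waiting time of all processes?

106

Gantt: | P2 0-1 | P3 1-4 | P8 4-8 | P6 8-13 | P5 13-19 | P7 19-26 | P4 26-35 | P1 35-45 |
Completion: P1=45  P2=1  P3=4  P4=35  P5=19  P6=13  P7=26  P8=8
Turnaround (C−A): P1=45  P2=1  P3=4  P4=35  P5=19  P6=13  P7=26  P8=8
Waiting = turnaround − burst: P1=35, P2=0, P3=1, P4=26, P5=13, P6=8, P7=19, P8=4
Total waiting = 35 + 0 + 1 + 26 + 13 + 8 + 19 + 4 = 106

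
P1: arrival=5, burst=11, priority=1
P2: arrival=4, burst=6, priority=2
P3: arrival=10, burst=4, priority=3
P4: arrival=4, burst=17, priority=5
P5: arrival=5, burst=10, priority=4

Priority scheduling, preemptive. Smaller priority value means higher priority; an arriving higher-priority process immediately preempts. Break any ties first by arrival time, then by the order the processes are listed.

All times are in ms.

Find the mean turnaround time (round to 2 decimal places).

Timeline: | idle 0-4 | P2 4-5 | P1 5-16 | P2 16-21 | P3 21-25 | P5 25-35 | P4 35-52 |
Completion: P1=16  P2=21  P3=25  P4=52  P5=35
Turnaround (C−A): P1=11  P2=17  P3=15  P4=48  P5=30
Turnaround times: P1=11, P2=17, P3=15, P4=48, P5=30
Average turnaround = (11+17+15+48+30) / 5 = 121/5 = 24.20

24.20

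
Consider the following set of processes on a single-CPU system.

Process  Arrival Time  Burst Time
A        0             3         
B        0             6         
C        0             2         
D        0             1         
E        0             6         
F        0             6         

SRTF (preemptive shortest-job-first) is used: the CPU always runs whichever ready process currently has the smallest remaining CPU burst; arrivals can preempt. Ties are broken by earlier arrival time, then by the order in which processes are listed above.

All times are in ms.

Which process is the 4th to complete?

Schedule: | D 0-1 | C 1-3 | A 3-6 | B 6-12 | E 12-18 | F 18-24 |
Completion: A=6  B=12  C=3  D=1  E=18  F=24
Turnaround (C−A): A=6  B=12  C=3  D=1  E=18  F=24
Finish order: D → C → A → B → E → F

B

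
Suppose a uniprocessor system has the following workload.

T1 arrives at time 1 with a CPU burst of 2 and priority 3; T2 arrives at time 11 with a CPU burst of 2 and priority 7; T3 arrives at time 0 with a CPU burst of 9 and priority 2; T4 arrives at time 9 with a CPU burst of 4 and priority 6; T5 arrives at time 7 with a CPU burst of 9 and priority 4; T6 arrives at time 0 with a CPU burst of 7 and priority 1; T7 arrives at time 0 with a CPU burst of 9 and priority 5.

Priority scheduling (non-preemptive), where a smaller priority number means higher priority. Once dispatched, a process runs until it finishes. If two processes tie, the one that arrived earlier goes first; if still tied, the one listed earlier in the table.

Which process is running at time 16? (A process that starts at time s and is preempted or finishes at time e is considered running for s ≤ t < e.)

T1

Gantt: | T6 0-7 | T3 7-16 | T1 16-18 | T5 18-27 | T7 27-36 | T4 36-40 | T2 40-42 |
Completion: T1=18  T2=42  T3=16  T4=40  T5=27  T6=7  T7=36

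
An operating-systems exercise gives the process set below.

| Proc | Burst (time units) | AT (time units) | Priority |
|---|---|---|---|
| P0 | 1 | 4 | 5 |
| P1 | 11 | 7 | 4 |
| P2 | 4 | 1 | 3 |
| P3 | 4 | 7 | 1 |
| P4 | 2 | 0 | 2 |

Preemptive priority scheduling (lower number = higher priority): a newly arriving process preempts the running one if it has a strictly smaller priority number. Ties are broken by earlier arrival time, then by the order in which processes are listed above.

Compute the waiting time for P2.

Schedule: | P4 0-2 | P2 2-6 | P0 6-7 | P3 7-11 | P1 11-22 |
Completion: P0=7  P1=22  P2=6  P3=11  P4=2
Turnaround (C−A): P0=3  P1=15  P2=5  P3=4  P4=2
Waiting(P2) = turnaround − burst = 5 − 4 = 1

1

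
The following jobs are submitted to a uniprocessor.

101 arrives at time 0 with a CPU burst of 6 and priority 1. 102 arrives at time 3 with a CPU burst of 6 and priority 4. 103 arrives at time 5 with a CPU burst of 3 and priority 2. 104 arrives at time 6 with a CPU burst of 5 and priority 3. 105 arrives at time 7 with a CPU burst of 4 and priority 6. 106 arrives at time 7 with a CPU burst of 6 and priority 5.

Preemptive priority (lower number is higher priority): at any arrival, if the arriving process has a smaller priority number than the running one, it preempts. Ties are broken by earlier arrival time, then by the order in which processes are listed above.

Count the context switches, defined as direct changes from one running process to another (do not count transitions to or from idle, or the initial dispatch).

Timeline: | 101 0-6 | 103 6-9 | 104 9-14 | 102 14-20 | 106 20-26 | 105 26-30 |
Completion: 101=6  102=20  103=9  104=14  105=30  106=26

5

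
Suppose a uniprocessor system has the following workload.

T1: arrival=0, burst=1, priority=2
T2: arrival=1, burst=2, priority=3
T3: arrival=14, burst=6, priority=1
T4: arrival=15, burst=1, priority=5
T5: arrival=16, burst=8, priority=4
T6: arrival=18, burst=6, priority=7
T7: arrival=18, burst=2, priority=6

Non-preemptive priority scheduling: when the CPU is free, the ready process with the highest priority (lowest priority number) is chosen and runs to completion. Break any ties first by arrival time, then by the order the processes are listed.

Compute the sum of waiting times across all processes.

41

Schedule: | T1 0-1 | T2 1-3 | idle 3-14 | T3 14-20 | T5 20-28 | T4 28-29 | T7 29-31 | T6 31-37 |
Completion: T1=1  T2=3  T3=20  T4=29  T5=28  T6=37  T7=31
Turnaround (C−A): T1=1  T2=2  T3=6  T4=14  T5=12  T6=19  T7=13
Waiting = turnaround − burst: T1=0, T2=0, T3=0, T4=13, T5=4, T6=13, T7=11
Total waiting = 0 + 0 + 0 + 13 + 4 + 13 + 11 = 41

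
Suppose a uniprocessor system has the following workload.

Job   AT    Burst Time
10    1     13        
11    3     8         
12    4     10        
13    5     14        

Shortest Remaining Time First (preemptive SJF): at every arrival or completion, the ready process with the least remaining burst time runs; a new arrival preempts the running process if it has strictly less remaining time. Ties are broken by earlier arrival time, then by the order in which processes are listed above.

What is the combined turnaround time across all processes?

97

Gantt: | idle 0-1 | 10 1-3 | 11 3-11 | 12 11-21 | 10 21-32 | 13 32-46 |
Completion: 10=32  11=11  12=21  13=46
Turnaround = completion − arrival: 10=31, 11=8, 12=17, 13=41
Total turnaround = 31 + 8 + 17 + 41 = 97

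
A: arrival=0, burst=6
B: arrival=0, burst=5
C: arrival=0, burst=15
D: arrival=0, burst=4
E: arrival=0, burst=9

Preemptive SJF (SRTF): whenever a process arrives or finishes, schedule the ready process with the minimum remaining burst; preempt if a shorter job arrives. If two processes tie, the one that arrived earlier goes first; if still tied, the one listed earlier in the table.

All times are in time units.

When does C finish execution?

Timeline: | D 0-4 | B 4-9 | A 9-15 | E 15-24 | C 24-39 |
Completion: A=15  B=9  C=39  D=4  E=24

39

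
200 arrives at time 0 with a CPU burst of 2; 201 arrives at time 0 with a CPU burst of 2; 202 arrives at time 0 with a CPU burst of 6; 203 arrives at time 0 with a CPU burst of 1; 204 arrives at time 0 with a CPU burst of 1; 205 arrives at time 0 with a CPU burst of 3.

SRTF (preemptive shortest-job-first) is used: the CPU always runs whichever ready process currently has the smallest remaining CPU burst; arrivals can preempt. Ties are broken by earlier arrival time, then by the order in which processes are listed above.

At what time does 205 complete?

Gantt: | 203 0-1 | 204 1-2 | 200 2-4 | 201 4-6 | 205 6-9 | 202 9-15 |
Completion: 200=4  201=6  202=15  203=1  204=2  205=9

9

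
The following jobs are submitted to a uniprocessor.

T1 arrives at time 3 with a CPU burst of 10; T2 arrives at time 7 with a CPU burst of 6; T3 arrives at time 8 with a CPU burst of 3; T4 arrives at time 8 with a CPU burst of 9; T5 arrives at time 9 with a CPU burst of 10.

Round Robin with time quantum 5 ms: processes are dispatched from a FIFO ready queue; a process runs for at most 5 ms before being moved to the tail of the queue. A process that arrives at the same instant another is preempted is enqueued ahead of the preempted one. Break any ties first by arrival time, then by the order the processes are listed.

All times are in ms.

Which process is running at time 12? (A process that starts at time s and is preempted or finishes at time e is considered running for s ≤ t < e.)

T2

Gantt: | idle 0-3 | T1 3-8 | T2 8-13 | T3 13-16 | T4 16-21 | T1 21-26 | T5 26-31 | T2 31-32 | T4 32-36 | T5 36-41 |
Completion: T1=26  T2=32  T3=16  T4=36  T5=41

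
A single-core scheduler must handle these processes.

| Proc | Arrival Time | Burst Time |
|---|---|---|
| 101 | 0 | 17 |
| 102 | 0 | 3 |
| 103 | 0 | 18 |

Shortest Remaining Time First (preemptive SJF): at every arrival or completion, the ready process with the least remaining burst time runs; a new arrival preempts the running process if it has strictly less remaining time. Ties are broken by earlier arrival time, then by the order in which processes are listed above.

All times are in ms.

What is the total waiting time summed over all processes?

Schedule: | 102 0-3 | 101 3-20 | 103 20-38 |
Completion: 101=20  102=3  103=38
Waiting = turnaround − burst: 101=3, 102=0, 103=20
Total waiting = 3 + 0 + 20 = 23

23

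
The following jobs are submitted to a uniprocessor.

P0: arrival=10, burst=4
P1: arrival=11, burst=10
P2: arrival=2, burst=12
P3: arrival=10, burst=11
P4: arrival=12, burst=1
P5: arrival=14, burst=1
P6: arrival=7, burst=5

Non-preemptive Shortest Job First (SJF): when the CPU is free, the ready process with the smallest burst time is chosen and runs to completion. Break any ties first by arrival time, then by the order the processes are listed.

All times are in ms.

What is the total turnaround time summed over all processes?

105

Schedule: | idle 0-2 | P2 2-14 | P4 14-15 | P5 15-16 | P0 16-20 | P6 20-25 | P1 25-35 | P3 35-46 |
Completion: P0=20  P1=35  P2=14  P3=46  P4=15  P5=16  P6=25
Turnaround = completion − arrival: P0=10, P1=24, P2=12, P3=36, P4=3, P5=2, P6=18
Total turnaround = 10 + 24 + 12 + 36 + 3 + 2 + 18 = 105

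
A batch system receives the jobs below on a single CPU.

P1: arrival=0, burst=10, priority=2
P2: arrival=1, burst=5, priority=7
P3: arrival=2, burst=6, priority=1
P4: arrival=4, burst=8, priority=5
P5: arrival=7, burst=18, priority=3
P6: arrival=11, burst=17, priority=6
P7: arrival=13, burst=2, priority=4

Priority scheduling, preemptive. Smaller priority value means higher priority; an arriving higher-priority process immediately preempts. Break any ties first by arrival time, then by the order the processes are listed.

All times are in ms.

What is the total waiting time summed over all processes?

161

Schedule: | P1 0-2 | P3 2-8 | P1 8-16 | P5 16-34 | P7 34-36 | P4 36-44 | P6 44-61 | P2 61-66 |
Completion: P1=16  P2=66  P3=8  P4=44  P5=34  P6=61  P7=36
Turnaround (C−A): P1=16  P2=65  P3=6  P4=40  P5=27  P6=50  P7=23
Waiting = turnaround − burst: P1=6, P2=60, P3=0, P4=32, P5=9, P6=33, P7=21
Total waiting = 6 + 60 + 0 + 32 + 9 + 33 + 21 = 161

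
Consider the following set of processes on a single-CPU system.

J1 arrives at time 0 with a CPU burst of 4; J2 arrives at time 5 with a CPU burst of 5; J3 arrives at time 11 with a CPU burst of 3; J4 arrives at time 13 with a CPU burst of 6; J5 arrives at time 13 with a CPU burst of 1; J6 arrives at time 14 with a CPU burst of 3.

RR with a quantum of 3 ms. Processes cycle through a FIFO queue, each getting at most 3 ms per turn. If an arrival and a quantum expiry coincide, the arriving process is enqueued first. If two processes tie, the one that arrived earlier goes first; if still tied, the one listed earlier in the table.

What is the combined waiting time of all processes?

13

Gantt: | J1 0-4 | idle 4-5 | J2 5-10 | idle 10-11 | J3 11-14 | J4 14-17 | J5 17-18 | J6 18-21 | J4 21-24 |
Completion: J1=4  J2=10  J3=14  J4=24  J5=18  J6=21
Waiting = turnaround − burst: J1=0, J2=0, J3=0, J4=5, J5=4, J6=4
Total waiting = 0 + 0 + 0 + 5 + 4 + 4 = 13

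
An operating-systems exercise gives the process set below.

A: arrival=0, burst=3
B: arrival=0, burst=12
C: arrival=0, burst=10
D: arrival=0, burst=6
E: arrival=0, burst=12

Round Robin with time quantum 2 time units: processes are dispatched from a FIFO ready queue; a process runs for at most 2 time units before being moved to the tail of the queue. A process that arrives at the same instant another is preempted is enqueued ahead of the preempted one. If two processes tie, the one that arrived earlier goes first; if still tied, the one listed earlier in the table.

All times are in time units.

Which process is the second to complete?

D

Gantt: | A 0-2 | B 2-4 | C 4-6 | D 6-8 | E 8-10 | A 10-11 | B 11-13 | C 13-15 | D 15-17 | E 17-19 | B 19-21 | C 21-23 | D 23-25 | E 25-27 | B 27-29 | C 29-31 | E 31-33 | B 33-35 | C 35-37 | E 37-39 | B 39-41 | E 41-43 |
Completion: A=11  B=41  C=37  D=25  E=43
Turnaround (C−A): A=11  B=41  C=37  D=25  E=43
Finish order: A → D → C → B → E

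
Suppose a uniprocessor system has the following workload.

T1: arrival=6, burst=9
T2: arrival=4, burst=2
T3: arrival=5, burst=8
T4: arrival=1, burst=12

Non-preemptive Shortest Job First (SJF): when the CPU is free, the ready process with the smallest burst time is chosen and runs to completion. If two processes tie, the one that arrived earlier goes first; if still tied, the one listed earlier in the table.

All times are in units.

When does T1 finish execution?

Gantt: | idle 0-1 | T4 1-13 | T2 13-15 | T3 15-23 | T1 23-32 |
Completion: T1=32  T2=15  T3=23  T4=13

32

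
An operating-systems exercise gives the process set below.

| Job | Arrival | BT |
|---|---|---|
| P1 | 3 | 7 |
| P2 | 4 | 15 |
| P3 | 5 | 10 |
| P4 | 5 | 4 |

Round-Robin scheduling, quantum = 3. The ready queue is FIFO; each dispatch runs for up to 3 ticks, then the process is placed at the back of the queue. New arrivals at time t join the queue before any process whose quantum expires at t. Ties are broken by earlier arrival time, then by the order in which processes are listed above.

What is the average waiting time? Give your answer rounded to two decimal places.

Schedule: | idle 0-3 | P1 3-6 | P2 6-9 | P3 9-12 | P4 12-15 | P1 15-18 | P2 18-21 | P3 21-24 | P4 24-25 | P1 25-26 | P2 26-29 | P3 29-32 | P2 32-35 | P3 35-36 | P2 36-39 |
Completion: P1=26  P2=39  P3=36  P4=25
Waiting times: P1=16, P2=20, P3=21, P4=16
Average waiting = (16+20+21+16) / 4 = 73/4 = 18.25

18.25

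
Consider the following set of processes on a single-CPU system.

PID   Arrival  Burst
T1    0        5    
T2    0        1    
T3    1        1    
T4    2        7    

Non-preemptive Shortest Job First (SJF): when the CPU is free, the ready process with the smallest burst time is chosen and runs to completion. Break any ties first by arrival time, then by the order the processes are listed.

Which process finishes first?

Gantt: | T2 0-1 | T3 1-2 | T1 2-7 | T4 7-14 |
Completion: T1=7  T2=1  T3=2  T4=14
Finish order: T2 → T3 → T1 → T4

T2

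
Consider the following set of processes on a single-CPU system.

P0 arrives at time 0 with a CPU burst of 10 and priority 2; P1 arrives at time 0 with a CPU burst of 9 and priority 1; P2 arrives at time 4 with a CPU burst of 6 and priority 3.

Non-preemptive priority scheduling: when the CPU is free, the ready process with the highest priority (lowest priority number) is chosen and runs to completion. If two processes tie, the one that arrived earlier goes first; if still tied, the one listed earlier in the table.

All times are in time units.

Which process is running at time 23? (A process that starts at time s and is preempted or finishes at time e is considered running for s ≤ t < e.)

P2

Timeline: | P1 0-9 | P0 9-19 | P2 19-25 |
Completion: P0=19  P1=9  P2=25
Turnaround (C−A): P0=19  P1=9  P2=21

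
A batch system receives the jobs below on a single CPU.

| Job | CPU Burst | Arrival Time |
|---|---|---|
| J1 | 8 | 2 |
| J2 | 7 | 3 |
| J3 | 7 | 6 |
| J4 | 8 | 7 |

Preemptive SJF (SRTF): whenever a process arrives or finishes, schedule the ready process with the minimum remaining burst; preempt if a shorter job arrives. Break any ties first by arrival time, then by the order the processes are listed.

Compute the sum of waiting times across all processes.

Gantt: | idle 0-2 | J1 2-10 | J2 10-17 | J3 17-24 | J4 24-32 |
Completion: J1=10  J2=17  J3=24  J4=32
Turnaround (C−A): J1=8  J2=14  J3=18  J4=25
Waiting = turnaround − burst: J1=0, J2=7, J3=11, J4=17
Total waiting = 0 + 7 + 11 + 17 = 35

35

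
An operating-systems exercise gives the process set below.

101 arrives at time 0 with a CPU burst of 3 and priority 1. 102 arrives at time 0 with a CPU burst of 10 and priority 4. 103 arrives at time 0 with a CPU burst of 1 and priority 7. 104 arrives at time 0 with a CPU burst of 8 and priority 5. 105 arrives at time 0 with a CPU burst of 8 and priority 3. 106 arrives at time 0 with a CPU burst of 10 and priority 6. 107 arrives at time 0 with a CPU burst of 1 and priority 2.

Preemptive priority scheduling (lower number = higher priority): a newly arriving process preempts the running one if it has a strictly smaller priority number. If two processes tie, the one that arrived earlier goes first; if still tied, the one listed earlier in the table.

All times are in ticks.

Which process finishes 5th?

104

Timeline: | 101 0-3 | 107 3-4 | 105 4-12 | 102 12-22 | 104 22-30 | 106 30-40 | 103 40-41 |
Completion: 101=3  102=22  103=41  104=30  105=12  106=40  107=4
Turnaround (C−A): 101=3  102=22  103=41  104=30  105=12  106=40  107=4
Finish order: 101 → 107 → 105 → 102 → 104 → 106 → 103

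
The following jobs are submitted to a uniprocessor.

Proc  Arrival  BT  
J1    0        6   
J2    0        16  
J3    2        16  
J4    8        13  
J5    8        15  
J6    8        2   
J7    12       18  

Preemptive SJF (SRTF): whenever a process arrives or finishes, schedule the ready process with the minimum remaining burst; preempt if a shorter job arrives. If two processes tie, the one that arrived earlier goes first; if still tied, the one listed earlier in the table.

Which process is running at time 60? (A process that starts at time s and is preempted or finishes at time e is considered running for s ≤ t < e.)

J3

Timeline: | J1 0-6 | J2 6-8 | J6 8-10 | J4 10-23 | J2 23-37 | J5 37-52 | J3 52-68 | J7 68-86 |
Completion: J1=6  J2=37  J3=68  J4=23  J5=52  J6=10  J7=86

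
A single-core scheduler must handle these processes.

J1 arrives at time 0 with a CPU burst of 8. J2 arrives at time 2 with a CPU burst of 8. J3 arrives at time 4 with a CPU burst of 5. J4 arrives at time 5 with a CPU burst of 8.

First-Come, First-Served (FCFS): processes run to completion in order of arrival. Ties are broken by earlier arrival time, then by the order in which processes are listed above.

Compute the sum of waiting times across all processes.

34

Schedule: | J1 0-8 | J2 8-16 | J3 16-21 | J4 21-29 |
Completion: J1=8  J2=16  J3=21  J4=29
Waiting = turnaround − burst: J1=0, J2=6, J3=12, J4=16
Total waiting = 0 + 6 + 12 + 16 = 34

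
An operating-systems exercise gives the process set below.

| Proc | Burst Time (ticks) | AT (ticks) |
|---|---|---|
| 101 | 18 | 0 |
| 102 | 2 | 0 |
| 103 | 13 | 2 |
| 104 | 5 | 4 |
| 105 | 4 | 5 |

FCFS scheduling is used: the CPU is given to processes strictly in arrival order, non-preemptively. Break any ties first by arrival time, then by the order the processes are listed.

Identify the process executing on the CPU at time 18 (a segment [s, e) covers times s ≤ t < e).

Schedule: | 101 0-18 | 102 18-20 | 103 20-33 | 104 33-38 | 105 38-42 |
Completion: 101=18  102=20  103=33  104=38  105=42
Turnaround (C−A): 101=18  102=20  103=31  104=34  105=37

102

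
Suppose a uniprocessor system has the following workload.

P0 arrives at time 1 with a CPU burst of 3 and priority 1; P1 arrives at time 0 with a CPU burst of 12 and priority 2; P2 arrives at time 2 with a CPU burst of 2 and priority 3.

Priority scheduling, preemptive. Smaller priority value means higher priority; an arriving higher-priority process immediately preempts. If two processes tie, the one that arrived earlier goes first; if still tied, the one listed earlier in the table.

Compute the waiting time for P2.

13

Gantt: | P1 0-1 | P0 1-4 | P1 4-15 | P2 15-17 |
Completion: P0=4  P1=15  P2=17
Turnaround (C−A): P0=3  P1=15  P2=15
Waiting(P2) = turnaround − burst = 15 − 2 = 13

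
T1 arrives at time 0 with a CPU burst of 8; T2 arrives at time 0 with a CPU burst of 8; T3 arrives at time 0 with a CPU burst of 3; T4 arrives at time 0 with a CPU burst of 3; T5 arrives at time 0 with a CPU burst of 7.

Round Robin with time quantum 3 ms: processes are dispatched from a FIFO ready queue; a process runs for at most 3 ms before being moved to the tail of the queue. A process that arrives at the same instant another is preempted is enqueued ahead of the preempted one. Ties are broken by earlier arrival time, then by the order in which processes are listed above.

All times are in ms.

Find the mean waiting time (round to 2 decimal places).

15.00

Schedule: | T1 0-3 | T2 3-6 | T3 6-9 | T4 9-12 | T5 12-15 | T1 15-18 | T2 18-21 | T5 21-24 | T1 24-26 | T2 26-28 | T5 28-29 |
Completion: T1=26  T2=28  T3=9  T4=12  T5=29
Turnaround (C−A): T1=26  T2=28  T3=9  T4=12  T5=29
Waiting times: T1=18, T2=20, T3=6, T4=9, T5=22
Average waiting = (18+20+6+9+22) / 5 = 75/5 = 15.00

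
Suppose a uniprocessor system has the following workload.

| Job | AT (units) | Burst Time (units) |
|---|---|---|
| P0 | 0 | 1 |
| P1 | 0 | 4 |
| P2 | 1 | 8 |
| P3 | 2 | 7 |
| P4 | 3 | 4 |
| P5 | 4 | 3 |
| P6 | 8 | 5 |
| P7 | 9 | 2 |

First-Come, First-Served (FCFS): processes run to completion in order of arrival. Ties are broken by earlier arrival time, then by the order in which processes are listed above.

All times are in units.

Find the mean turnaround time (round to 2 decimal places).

Timeline: | P0 0-1 | P1 1-5 | P2 5-13 | P3 13-20 | P4 20-24 | P5 24-27 | P6 27-32 | P7 32-34 |
Completion: P0=1  P1=5  P2=13  P3=20  P4=24  P5=27  P6=32  P7=34
Turnaround times: P0=1, P1=5, P2=12, P3=18, P4=21, P5=23, P6=24, P7=25
Average turnaround = (1+5+12+18+21+23+24+25) / 8 = 129/8 = 16.13

16.13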